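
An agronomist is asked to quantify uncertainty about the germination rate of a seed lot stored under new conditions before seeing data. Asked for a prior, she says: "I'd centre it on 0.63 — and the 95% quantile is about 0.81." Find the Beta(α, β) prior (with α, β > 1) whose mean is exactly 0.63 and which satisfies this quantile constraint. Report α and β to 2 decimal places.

With mean 0.63 fixed, write α = 0.63s, β = 0.37s where s = α+β.
Need P(θ < 0.81) = 0.95 under Beta(0.63s, 0.37s). Normal approximation: (q−m)/√(m(1−m)/s) ≈ z_{0.95} = 1.64, so s ≈ 0.63·0.37·(1.64)²/(0.81−0.63)² = 19.5.
At s = 19.5: P(θ<0.81) ≈ 0.963. Adjusting to match 0.95 gives s ≈ 16.65.
So α = 0.63·16.65 ≈ 10.49, β = 0.37·16.65 ≈ 6.16.

α ≈ 10.49, β ≈ 6.16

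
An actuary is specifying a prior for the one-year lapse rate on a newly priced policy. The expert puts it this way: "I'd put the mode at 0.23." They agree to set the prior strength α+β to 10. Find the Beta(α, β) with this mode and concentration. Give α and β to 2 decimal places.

For α,β > 1 the Beta mode is (α−1)/(α+β−2). With α+β = 10, the mode is (α−1)/8.
Set (α−1)/8 = 0.23 → α = 1 + 0.23·8 = 2.84.
β = 10 − α = 7.16.

α = 2.84, β = 7.16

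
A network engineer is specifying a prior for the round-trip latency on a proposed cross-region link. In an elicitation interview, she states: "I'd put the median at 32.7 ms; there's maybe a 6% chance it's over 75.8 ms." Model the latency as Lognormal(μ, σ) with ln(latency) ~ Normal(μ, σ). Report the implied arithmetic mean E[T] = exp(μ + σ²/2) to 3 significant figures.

E[T] ≈ 37.8 ms

If T ~ Lognormal(μ,σ) then ln T ~ Normal(μ,σ), so the p-quantile of ln T is μ + z_p·σ.
ln(32.7) = 3.487 and ln(75.8) = 4.328; z_{0.5} = 0, z_{0.94} = 1.555.
σ = (4.328 − 3.487)/(1.555 − (0)) = 0.541.
μ = 3.487 − (0)·0.541 = 3.487.
E[T] = exp(μ + σ²/2) = exp(3.487 + 0.1462) = 37.8 ms.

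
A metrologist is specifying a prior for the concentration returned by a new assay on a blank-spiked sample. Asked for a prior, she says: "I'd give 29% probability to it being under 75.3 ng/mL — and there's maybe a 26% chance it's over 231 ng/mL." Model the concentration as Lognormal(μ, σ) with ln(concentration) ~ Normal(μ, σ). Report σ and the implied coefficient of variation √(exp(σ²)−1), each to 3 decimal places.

If T ~ Lognormal(μ,σ) then ln T ~ Normal(μ,σ), so the p-quantile of ln T is μ + z_p·σ.
ln(75.3) = 4.321 and ln(231) = 5.442; z_{0.29} = -0.5534, z_{0.74} = 0.6433.
σ = (5.442 − 4.321)/(0.6433 − (-0.5534)) = 0.937.
μ = 4.321 − (-0.5534)·0.937 = 4.840.
CV = √(exp(σ²)−1) = √(exp(0.8773)−1) = 1.185.

σ ≈ 0.937, CV ≈ 1.185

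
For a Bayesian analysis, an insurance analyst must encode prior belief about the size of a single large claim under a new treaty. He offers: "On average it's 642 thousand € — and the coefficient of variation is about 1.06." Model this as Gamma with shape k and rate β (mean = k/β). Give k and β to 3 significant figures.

For Gamma(k, rate β): mean = k/β, variance = k/β², so CV = 1/√k.
CV = 1.06, hence k = 1/CV² = 0.89.
Then β = k/mean = 0.89/642 = 0.00139.

k ≈ 0.89, β ≈ 0.00139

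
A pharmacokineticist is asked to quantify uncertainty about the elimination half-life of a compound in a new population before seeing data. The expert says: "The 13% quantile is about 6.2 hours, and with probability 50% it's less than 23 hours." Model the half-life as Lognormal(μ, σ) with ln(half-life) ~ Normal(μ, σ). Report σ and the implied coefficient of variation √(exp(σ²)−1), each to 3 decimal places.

If T ~ Lognormal(μ,σ) then ln T ~ Normal(μ,σ), so the p-quantile of ln T is μ + z_p·σ.
ln(6.2) = 1.825 and ln(23) = 3.135; z_{0.13} = -1.126, z_{0.5} = 0.
σ = (3.135 − 1.825)/(0 − (-1.126)) = 1.164.
μ = 1.825 − (-1.126)·1.164 = 3.135.
CV = √(exp(σ²)−1) = √(exp(1.3545)−1) = 1.696.

σ ≈ 1.164, CV ≈ 1.696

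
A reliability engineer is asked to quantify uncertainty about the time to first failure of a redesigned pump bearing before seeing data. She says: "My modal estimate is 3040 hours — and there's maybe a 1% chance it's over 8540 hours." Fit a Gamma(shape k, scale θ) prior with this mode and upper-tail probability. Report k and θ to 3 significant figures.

k ≈ 5.29, θ ≈ 709

Gamma(k,θ) with k>1 has mode (k−1)θ, so θ = 3040/(k−1).
Need P(X < 8540) = 0.99 with θ tied to k this way. Start at k = 2, θ = 3040: P(X<8540) ≈ 0.770.
Too low — raise k to concentrate. Iterating converges to k ≈ 5.29.
Then θ = 3040/(5.29−1) ≈ 709.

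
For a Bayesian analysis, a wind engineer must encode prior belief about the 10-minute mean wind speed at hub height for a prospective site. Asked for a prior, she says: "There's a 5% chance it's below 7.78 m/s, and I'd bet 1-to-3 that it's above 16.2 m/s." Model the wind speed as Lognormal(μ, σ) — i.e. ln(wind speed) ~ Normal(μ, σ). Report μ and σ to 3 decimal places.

μ ≈ 2.572, σ ≈ 0.316

If T ~ Lognormal(μ,σ) then ln T ~ Normal(μ,σ), so the p-quantile of ln T is μ + z_p·σ.
ln(7.78) = 2.052 and ln(16.2) = 2.785; z_{0.05} = -1.645, z_{0.75} = 0.6745.
σ = (2.785 − 2.052)/(0.6745 − (-1.645)) = 0.316.
μ = 2.052 − (-1.645)·0.316 = 2.572.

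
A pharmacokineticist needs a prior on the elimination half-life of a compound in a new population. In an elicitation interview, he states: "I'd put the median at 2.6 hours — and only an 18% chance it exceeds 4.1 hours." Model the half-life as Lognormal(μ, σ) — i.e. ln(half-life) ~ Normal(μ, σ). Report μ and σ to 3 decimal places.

μ ≈ 0.956, σ ≈ 0.498

If T ~ Lognormal(μ,σ) then ln T ~ Normal(μ,σ), so the p-quantile of ln T is μ + z_p·σ.
ln(2.6) = 0.9555 and ln(4.1) = 1.411; z_{0.5} = 0, z_{0.82} = 0.9154.
σ = (1.411 − 0.9555)/(0.9154 − (0)) = 0.498.
μ = 0.9555 − (0)·0.498 = 0.956.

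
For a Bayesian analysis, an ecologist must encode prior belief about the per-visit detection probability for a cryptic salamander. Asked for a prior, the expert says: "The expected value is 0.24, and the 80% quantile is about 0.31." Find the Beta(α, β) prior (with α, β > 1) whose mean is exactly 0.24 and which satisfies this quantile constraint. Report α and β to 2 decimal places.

α ≈ 5.90, β ≈ 18.67

With mean 0.24 fixed, write α = 0.24s, β = 0.76s where s = α+β.
Need P(θ < 0.31) = 0.8 under Beta(0.24s, 0.76s). Normal approximation: (q−m)/√(m(1−m)/s) ≈ z_{0.8} = 0.842, so s ≈ 0.24·0.76·(0.842)²/(0.31−0.24)² = 26.4.
At s = 26.4: P(θ<0.31) ≈ 0.807. Adjusting to match 0.8 gives s ≈ 24.57.
So α = 0.24·24.57 ≈ 5.90, β = 0.76·24.57 ≈ 18.67.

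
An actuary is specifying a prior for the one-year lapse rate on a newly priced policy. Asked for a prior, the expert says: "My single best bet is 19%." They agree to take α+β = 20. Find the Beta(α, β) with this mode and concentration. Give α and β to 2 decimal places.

α = 4.42, β = 15.58

For α,β > 1 the Beta mode is (α−1)/(α+β−2). With α+β = 20, the mode is (α−1)/18.
Set (α−1)/18 = 0.19 → α = 1 + 0.19·18 = 4.42.
β = 20 − α = 15.58.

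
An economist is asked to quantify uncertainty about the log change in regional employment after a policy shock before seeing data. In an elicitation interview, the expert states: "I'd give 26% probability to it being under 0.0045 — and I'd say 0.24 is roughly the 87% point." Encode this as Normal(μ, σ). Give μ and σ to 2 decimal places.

μ = 0.09, σ = 0.13

The p-quantile of Normal(μ,σ) is μ + z_p·σ, with z_{0.26} = -0.6433 and z_{0.87} = 1.126.
Eliminate σ: μ = (z₂·x₁ − z₁·x₂)/(z₂ − z₁) = (1.126·0.0045 − (-0.6433)·0.24)/1.77 = 0.09.
Then σ = (x₂ − x₁)/(z₂ − z₁) = (0.24 − 0.0045)/1.77 = 0.13.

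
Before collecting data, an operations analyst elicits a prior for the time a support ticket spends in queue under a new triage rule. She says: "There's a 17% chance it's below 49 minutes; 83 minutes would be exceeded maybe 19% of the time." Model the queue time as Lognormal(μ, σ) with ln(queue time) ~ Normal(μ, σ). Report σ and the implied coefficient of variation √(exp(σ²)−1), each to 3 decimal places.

If T ~ Lognormal(μ,σ) then ln T ~ Normal(μ,σ), so the p-quantile of ln T is μ + z_p·σ.
ln(49) = 3.892 and ln(83) = 4.419; z_{0.17} = -0.9542, z_{0.81} = 0.8779.
σ = (4.419 − 3.892)/(0.8779 − (-0.9542)) = 0.288.
μ = 3.892 − (-0.9542)·0.288 = 4.166.
CV = √(exp(σ²)−1) = √(exp(0.0828)−1) = 0.294.

σ ≈ 0.288, CV ≈ 0.294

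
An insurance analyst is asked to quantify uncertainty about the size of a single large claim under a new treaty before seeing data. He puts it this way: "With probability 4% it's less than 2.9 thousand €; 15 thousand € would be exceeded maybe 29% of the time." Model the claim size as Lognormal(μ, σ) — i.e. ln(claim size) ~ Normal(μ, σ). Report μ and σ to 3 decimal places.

If T ~ Lognormal(μ,σ) then ln T ~ Normal(μ,σ), so the p-quantile of ln T is μ + z_p·σ.
ln(2.9) = 1.065 and ln(15) = 2.708; z_{0.04} = -1.751, z_{0.71} = 0.5534.
σ = (2.708 − 1.065)/(0.5534 − (-1.751)) = 0.713.
μ = 1.065 − (-1.751)·0.713 = 2.313.

μ ≈ 2.313, σ ≈ 0.713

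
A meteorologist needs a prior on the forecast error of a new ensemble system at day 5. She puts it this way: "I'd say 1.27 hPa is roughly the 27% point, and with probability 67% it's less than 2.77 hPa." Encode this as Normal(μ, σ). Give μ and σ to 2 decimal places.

μ = 2.14, σ = 1.42

For Normal(μ,σ), the p-quantile is μ + z_p·σ. Here z_{0.27} = -0.6128, z_{0.67} = 0.4399.
So 1.27 = μ − 0.6128σ and 2.77 = μ + 0.4399σ.
Subtracting: σ = (2.77 − 1.27)/(0.4399 − (-0.6128)) = 1.42.
Then μ = 1.27 − (-0.6128)·1.42 = 2.14.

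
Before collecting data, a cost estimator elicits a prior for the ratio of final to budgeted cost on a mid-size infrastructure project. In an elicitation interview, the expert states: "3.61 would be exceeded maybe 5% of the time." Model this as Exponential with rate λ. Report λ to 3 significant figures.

λ ≈ 0.83

P(T > 3.61) = e^(−λ·3.61) = 0.05, so λ = −ln(0.05)/3.61 = 0.83.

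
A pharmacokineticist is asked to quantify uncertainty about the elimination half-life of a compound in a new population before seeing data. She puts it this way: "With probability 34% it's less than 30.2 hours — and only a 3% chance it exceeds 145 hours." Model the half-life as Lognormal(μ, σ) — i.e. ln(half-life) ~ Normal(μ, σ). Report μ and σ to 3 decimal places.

μ ≈ 3.690, σ ≈ 0.684

If T ~ Lognormal(μ,σ) then ln T ~ Normal(μ,σ), so the p-quantile of ln T is μ + z_p·σ.
ln(30.2) = 3.408 and ln(145) = 4.977; z_{0.34} = -0.4125, z_{0.97} = 1.881.
σ = (4.977 − 3.408)/(1.881 − (-0.4125)) = 0.684.
μ = 3.408 − (-0.4125)·0.684 = 3.690.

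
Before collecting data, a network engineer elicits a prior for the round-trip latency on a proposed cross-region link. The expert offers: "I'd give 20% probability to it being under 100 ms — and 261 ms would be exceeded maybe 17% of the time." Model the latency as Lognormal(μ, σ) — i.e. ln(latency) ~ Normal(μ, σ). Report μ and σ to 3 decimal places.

μ ≈ 5.055, σ ≈ 0.534

If T ~ Lognormal(μ,σ) then ln T ~ Normal(μ,σ), so the p-quantile of ln T is μ + z_p·σ.
ln(100) = 4.605 and ln(261) = 5.565; z_{0.2} = -0.8416, z_{0.83} = 0.9542.
σ = (5.565 − 4.605)/(0.9542 − (-0.8416)) = 0.534.
μ = 4.605 − (-0.8416)·0.534 = 5.055.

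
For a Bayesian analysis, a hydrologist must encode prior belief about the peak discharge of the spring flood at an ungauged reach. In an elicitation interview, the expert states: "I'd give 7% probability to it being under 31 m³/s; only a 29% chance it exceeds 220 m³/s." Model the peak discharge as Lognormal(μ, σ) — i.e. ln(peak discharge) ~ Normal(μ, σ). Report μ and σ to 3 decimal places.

If T ~ Lognormal(μ,σ) then ln T ~ Normal(μ,σ), so the p-quantile of ln T is μ + z_p·σ.
ln(31) = 3.434 and ln(220) = 5.394; z_{0.07} = -1.476, z_{0.71} = 0.5534.
σ = (5.394 − 3.434)/(0.5534 − (-1.476)) = 0.966.
μ = 3.434 − (-1.476)·0.966 = 4.859.

μ ≈ 4.859, σ ≈ 0.966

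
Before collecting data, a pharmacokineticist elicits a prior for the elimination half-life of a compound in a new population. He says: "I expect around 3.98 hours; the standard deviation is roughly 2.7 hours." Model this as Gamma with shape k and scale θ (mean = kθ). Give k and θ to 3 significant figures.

k ≈ 2.17, θ ≈ 1.83

For Gamma(k, scale θ): mean = kθ, variance = kθ², so CV = 1/√k.
CV = SD/mean = 2.7/3.98 = 0.6784, hence k = 1/CV² = 2.17.
Then θ = mean/k = 3.98/2.17 = 1.83.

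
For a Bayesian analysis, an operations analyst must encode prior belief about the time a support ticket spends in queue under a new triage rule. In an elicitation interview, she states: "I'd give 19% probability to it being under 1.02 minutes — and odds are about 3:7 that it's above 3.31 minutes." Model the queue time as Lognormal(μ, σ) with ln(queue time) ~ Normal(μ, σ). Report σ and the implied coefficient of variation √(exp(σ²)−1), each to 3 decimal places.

σ ≈ 0.839, CV ≈ 1.012

If T ~ Lognormal(μ,σ) then ln T ~ Normal(μ,σ), so the p-quantile of ln T is μ + z_p·σ.
ln(1.02) = 0.0198 and ln(3.31) = 1.197; z_{0.19} = -0.8779, z_{0.7} = 0.5244.
σ = (1.197 − 0.0198)/(0.5244 − (-0.8779)) = 0.839.
μ = 0.0198 − (-0.8779)·0.839 = 0.757.
CV = √(exp(σ²)−1) = √(exp(0.7047)−1) = 1.012.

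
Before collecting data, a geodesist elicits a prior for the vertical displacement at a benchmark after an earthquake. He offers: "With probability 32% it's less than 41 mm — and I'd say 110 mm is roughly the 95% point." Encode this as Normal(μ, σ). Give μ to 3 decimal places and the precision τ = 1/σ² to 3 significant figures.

For Normal(μ,σ), the p-quantile is μ + z_p·σ. Here z_{0.32} = -0.4677, z_{0.95} = 1.645.
So 41 = μ − 0.4677σ and 110 = μ + 1.645σ.
Subtracting: σ = (110 − 41)/(1.645 − (-0.4677)) = 32.662.
Then μ = 41 − (-0.4677)·32.662 = 56.276.
Precision τ = 1/σ² = 1/32.66² = 0.000937.

μ = 56.276, τ = 0.000937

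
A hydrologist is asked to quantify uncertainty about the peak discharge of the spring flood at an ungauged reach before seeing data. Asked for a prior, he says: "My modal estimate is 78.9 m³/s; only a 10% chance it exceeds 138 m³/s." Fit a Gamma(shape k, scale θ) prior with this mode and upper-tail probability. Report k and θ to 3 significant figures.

k ≈ 7.08, θ ≈ 13

Gamma(k,θ) with k>1 has mode (k−1)θ, so θ = 78.9/(k−1).
Need P(X < 138) = 0.9 with θ tied to k this way. Start at k = 2, θ = 78.9: P(X<138) ≈ 0.522.
Too low — raise k to concentrate. Iterating converges to k ≈ 7.08.
Then θ = 78.9/(7.08−1) ≈ 13.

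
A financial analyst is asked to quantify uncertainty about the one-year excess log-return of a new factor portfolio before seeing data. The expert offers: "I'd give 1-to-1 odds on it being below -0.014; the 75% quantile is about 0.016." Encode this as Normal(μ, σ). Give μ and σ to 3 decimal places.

The p-quantile of Normal(μ,σ) is μ + z_p·σ, with z_{0.5} = 0 and z_{0.75} = 0.6745.
Eliminate σ: μ = (z₂·x₁ − z₁·x₂)/(z₂ − z₁) = (0.6745·-0.014 − (0)·0.016)/0.6745 = -0.014.
Then σ = (x₂ − x₁)/(z₂ − z₁) = (0.016 − -0.014)/0.6745 = 0.044.

μ = -0.014, σ = 0.044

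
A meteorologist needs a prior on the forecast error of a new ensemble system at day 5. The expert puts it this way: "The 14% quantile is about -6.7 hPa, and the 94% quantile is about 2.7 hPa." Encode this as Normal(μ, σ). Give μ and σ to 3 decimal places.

μ = -2.846, σ = 3.567

The p-quantile of Normal(μ,σ) is μ + z_p·σ, with z_{0.14} = -1.08 and z_{0.94} = 1.555.
Eliminate σ: μ = (z₂·x₁ − z₁·x₂)/(z₂ − z₁) = (1.555·-6.7 − (-1.08)·2.7)/2.635 = -2.846.
Then σ = (x₂ − x₁)/(z₂ − z₁) = (2.7 − -6.7)/2.635 = 3.567.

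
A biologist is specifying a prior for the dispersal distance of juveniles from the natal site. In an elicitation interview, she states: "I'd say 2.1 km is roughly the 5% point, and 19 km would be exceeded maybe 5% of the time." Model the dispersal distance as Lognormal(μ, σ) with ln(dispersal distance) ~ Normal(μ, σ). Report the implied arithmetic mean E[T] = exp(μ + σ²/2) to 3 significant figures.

E[T] ≈ 7.9 km

If T ~ Lognormal(μ,σ) then ln T ~ Normal(μ,σ), so the p-quantile of ln T is μ + z_p·σ.
ln(2.1) = 0.7419 and ln(19) = 2.944; z_{0.05} = -1.645, z_{0.95} = 1.645.
σ = (2.944 − 0.7419)/(1.645 − (-1.645)) = 0.670.
μ = 0.7419 − (-1.645)·0.670 = 1.843.
E[T] = exp(μ + σ²/2) = exp(1.843 + 0.2241) = 7.9 km.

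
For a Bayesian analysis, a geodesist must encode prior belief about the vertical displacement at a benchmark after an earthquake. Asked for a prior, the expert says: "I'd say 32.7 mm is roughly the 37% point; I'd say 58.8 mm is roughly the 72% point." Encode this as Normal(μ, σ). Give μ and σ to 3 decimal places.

μ = 42.169, σ = 28.534

The p-quantile of Normal(μ,σ) is μ + z_p·σ, with z_{0.37} = -0.3319 and z_{0.72} = 0.5828.
Eliminate σ: μ = (z₂·x₁ − z₁·x₂)/(z₂ − z₁) = (0.5828·32.7 − (-0.3319)·58.8)/0.9147 = 42.169.
Then σ = (x₂ − x₁)/(z₂ − z₁) = (58.8 − 32.7)/0.9147 = 28.534.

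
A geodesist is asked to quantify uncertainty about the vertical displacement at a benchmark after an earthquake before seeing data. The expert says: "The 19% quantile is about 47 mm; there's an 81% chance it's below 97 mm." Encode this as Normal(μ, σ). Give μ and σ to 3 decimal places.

For Normal(μ,σ), the p-quantile is μ + z_p·σ. Here z_{0.19} = -0.8779, z_{0.81} = 0.8779.
So 47 = μ − 0.8779σ and 97 = μ + 0.8779σ.
Subtracting: σ = (97 − 47)/(0.8779 − (-0.8779)) = 28.477.
Then μ = 47 − (-0.8779)·28.477 = 72.000.

μ = 72.000, σ = 28.477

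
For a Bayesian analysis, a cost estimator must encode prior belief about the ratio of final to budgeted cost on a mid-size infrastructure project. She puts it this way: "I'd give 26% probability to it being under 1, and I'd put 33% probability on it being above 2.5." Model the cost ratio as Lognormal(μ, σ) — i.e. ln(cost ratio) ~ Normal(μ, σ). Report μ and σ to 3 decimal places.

μ ≈ 0.544, σ ≈ 0.846

If T ~ Lognormal(μ,σ) then ln T ~ Normal(μ,σ), so the p-quantile of ln T is μ + z_p·σ.
ln(1) = 0 and ln(2.5) = 0.9163; z_{0.26} = -0.6433, z_{0.67} = 0.4399.
σ = (0.9163 − 0)/(0.4399 − (-0.6433)) = 0.846.
μ = 0 − (-0.6433)·0.846 = 0.544.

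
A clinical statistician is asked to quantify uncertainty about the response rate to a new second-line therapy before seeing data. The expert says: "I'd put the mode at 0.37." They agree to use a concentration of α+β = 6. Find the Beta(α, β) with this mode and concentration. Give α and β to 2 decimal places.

For α,β > 1 the Beta mode is (α−1)/(α+β−2). With α+β = 6, the mode is (α−1)/4.
Set (α−1)/4 = 0.37 → α = 1 + 0.37·4 = 2.48.
β = 6 − α = 3.52.

α = 2.48, β = 3.52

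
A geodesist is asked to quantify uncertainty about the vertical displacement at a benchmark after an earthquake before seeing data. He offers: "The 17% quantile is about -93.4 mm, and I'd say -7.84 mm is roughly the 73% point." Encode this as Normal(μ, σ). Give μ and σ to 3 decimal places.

For Normal(μ,σ), the p-quantile is μ + z_p·σ. Here z_{0.17} = -0.9542, z_{0.73} = 0.6128.
So -93.4 = μ − 0.9542σ and -7.84 = μ + 0.6128σ.
Subtracting: σ = (-7.84 − -93.4)/(0.6128 − (-0.9542)) = 54.602.
Then μ = -93.4 − (-0.9542)·54.602 = -41.301.

μ = -41.301, σ = 54.602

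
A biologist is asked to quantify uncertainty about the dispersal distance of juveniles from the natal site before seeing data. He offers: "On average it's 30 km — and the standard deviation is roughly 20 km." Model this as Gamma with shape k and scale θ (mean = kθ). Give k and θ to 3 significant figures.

For Gamma(k, scale θ): mean = kθ, variance = kθ², so CV = 1/√k.
CV = SD/mean = 20/30 = 0.6667, hence k = 1/CV² = 2.25.
Then θ = mean/k = 30/2.25 = 13.3.

k ≈ 2.25, θ ≈ 13.3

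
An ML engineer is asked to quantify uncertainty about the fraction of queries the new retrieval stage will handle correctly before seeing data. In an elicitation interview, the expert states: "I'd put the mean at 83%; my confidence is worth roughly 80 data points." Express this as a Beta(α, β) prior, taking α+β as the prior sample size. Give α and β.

α = 66.4, β = 13.6

Under the effective-sample-size interpretation, Beta(α, β) has prior mean α/(α+β) and prior sample size α+β.
So α+β = 80 and α/(α+β) = 0.83, giving α = 0.83·80 = 66.4 and β = 80 − 66.4 = 13.6.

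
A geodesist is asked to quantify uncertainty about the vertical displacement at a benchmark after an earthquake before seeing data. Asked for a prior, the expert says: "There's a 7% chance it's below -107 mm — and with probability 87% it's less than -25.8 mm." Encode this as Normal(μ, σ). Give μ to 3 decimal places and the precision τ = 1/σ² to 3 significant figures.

The p-quantile of Normal(μ,σ) is μ + z_p·σ, with z_{0.07} = -1.476 and z_{0.87} = 1.126.
Eliminate σ: μ = (z₂·x₁ − z₁·x₂)/(z₂ − z₁) = (1.126·-107 − (-1.476)·-25.8)/2.602 = -60.949.
Then σ = (x₂ − x₁)/(z₂ − z₁) = (-25.8 − -107)/2.602 = 31.205.
Precision τ = 1/σ² = 1/31.2² = 0.00103.

μ = -60.949, τ = 0.00103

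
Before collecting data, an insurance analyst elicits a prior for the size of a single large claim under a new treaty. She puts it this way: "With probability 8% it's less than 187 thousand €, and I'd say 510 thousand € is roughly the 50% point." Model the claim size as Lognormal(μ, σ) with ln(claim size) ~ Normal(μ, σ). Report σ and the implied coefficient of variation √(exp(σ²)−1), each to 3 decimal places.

σ ≈ 0.714, CV ≈ 0.816

If T ~ Lognormal(μ,σ) then ln T ~ Normal(μ,σ), so the p-quantile of ln T is μ + z_p·σ.
ln(187) = 5.231 and ln(510) = 6.234; z_{0.08} = -1.405, z_{0.5} = 0.
σ = (6.234 − 5.231)/(0 − (-1.405)) = 0.714.
μ = 5.231 − (-1.405)·0.714 = 6.234.
CV = √(exp(σ²)−1) = √(exp(0.5099)−1) = 0.816.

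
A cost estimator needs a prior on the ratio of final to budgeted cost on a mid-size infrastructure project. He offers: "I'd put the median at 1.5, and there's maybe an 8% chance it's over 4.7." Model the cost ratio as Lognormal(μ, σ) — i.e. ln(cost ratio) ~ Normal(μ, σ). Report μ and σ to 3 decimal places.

If T ~ Lognormal(μ,σ) then ln T ~ Normal(μ,σ), so the p-quantile of ln T is μ + z_p·σ.
ln(1.5) = 0.4055 and ln(4.7) = 1.548; z_{0.5} = 0, z_{0.92} = 1.405.
σ = (1.548 − 0.4055)/(1.405 − (0)) = 0.813.
μ = 0.4055 − (0)·0.813 = 0.405.

μ ≈ 0.405, σ ≈ 0.813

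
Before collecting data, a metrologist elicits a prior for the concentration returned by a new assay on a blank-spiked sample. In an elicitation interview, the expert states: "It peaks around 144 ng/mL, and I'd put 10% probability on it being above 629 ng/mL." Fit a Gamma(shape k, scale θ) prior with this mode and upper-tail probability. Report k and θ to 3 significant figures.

k ≈ 1.83, θ ≈ 173

Gamma(k,θ) with k>1 has mode (k−1)θ, so θ = 144/(k−1).
Need P(X < 629) = 0.9 with θ tied to k this way. Start at k = 2, θ = 144: P(X<629) ≈ 0.932.
Too high — lower k to spread out. Iterating converges to k ≈ 1.83.
Then θ = 144/(1.83−1) ≈ 173.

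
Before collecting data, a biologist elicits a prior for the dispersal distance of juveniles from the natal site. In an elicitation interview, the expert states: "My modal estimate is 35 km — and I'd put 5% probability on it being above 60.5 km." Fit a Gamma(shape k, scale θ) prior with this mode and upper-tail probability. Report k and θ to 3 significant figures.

Gamma(k,θ) with k>1 has mode (k−1)θ, so θ = 35/(k−1).
Need P(X < 60.5) = 0.95 with θ tied to k this way. Start at k = 2, θ = 35: P(X<60.5) ≈ 0.516.
Too low — raise k to concentrate. Iterating converges to k ≈ 10.3.
Then θ = 35/(10.3−1) ≈ 3.76.

k ≈ 10.3, θ ≈ 3.76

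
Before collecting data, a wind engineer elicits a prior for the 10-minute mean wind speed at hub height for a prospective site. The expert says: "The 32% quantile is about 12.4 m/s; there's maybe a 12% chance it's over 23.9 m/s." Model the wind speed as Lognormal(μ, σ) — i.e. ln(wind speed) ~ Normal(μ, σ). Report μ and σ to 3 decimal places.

If T ~ Lognormal(μ,σ) then ln T ~ Normal(μ,σ), so the p-quantile of ln T is μ + z_p·σ.
ln(12.4) = 2.518 and ln(23.9) = 3.174; z_{0.32} = -0.4677, z_{0.88} = 1.175.
σ = (3.174 − 2.518)/(1.175 − (-0.4677)) = 0.399.
μ = 2.518 − (-0.4677)·0.399 = 2.705.

μ ≈ 2.705, σ ≈ 0.399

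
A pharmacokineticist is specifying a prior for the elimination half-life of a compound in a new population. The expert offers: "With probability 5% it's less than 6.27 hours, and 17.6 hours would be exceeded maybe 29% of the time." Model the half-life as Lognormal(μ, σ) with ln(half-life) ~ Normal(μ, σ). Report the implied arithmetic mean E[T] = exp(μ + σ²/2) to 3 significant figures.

E[T] ≈ 15.2 hours

If T ~ Lognormal(μ,σ) then ln T ~ Normal(μ,σ), so the p-quantile of ln T is μ + z_p·σ.
ln(6.27) = 1.836 and ln(17.6) = 2.868; z_{0.05} = -1.645, z_{0.71} = 0.5534.
σ = (2.868 − 1.836)/(0.5534 − (-1.645)) = 0.470.
μ = 1.836 − (-1.645)·0.470 = 2.608.
E[T] = exp(μ + σ²/2) = exp(2.608 + 0.1102) = 15.2 hours.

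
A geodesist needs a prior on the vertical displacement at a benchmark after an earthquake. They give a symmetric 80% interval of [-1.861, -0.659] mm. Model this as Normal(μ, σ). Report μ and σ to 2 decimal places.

μ = -1.26, σ = 0.47

A symmetric 80% interval runs μ ± z·σ with z = 1.282.
Half-width = 0.601, so σ = 0.601/1.282 = 0.47.
μ is the interval midpoint, -1.26.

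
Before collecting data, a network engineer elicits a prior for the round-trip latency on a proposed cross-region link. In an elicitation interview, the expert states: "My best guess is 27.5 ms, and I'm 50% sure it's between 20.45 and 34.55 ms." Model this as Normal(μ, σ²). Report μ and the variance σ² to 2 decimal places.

μ = 27.50, σ² = 109.25

A symmetric 50% interval runs μ ± z·σ with z = 0.6745.
Half-width = 7.05, so σ = 7.05/0.6745 = 10.452 and σ² = 109.25.
μ is the stated best guess, 27.50.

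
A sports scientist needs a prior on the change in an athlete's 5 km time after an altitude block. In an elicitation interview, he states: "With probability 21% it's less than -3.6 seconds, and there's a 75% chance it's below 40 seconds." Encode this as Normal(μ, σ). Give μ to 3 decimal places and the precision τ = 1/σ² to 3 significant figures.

μ = 20.142, τ = 0.00115

For Normal(μ,σ), the p-quantile is μ + z_p·σ. Here z_{0.21} = -0.8064, z_{0.75} = 0.6745.
So -3.6 = μ − 0.8064σ and 40 = μ + 0.6745σ.
Subtracting: σ = (40 − -3.6)/(0.6745 − (-0.8064)) = 29.441.
Then μ = -3.6 − (-0.8064)·29.441 = 20.142.
Precision τ = 1/σ² = 1/29.44² = 0.00115.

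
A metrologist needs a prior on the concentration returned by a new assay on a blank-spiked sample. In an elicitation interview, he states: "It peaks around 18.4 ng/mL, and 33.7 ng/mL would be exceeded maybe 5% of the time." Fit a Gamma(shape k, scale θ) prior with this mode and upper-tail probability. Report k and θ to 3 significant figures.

Gamma(k,θ) with k>1 has mode (k−1)θ, so θ = 18.4/(k−1).
Need P(X < 33.7) = 0.95 with θ tied to k this way. Start at k = 2, θ = 18.4: P(X<33.7) ≈ 0.546.
Too low — raise k to concentrate. Iterating converges to k ≈ 8.6.
Then θ = 18.4/(8.6−1) ≈ 2.42.

k ≈ 8.6, θ ≈ 2.42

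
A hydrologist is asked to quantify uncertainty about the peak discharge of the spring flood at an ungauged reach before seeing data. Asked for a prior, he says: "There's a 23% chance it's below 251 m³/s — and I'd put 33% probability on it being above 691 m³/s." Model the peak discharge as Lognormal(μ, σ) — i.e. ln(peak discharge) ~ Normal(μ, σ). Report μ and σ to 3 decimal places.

If T ~ Lognormal(μ,σ) then ln T ~ Normal(μ,σ), so the p-quantile of ln T is μ + z_p·σ.
ln(251) = 5.525 and ln(691) = 6.538; z_{0.23} = -0.7388, z_{0.67} = 0.4399.
σ = (6.538 − 5.525)/(0.4399 − (-0.7388)) = 0.859.
μ = 5.525 − (-0.7388)·0.859 = 6.160.

μ ≈ 6.160, σ ≈ 0.859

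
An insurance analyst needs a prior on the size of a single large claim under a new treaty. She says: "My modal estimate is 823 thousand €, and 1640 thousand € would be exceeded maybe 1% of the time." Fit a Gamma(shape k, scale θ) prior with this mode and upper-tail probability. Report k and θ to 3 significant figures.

Gamma(k,θ) with k>1 has mode (k−1)θ, so θ = 823/(k−1).
Need P(X < 1640) = 0.99 with θ tied to k this way. Start at k = 2, θ = 823: P(X<1640) ≈ 0.592.
Too low — raise k to concentrate. Iterating converges to k ≈ 11.3.
Then θ = 823/(11.3−1) ≈ 79.6.

k ≈ 11.3, θ ≈ 79.6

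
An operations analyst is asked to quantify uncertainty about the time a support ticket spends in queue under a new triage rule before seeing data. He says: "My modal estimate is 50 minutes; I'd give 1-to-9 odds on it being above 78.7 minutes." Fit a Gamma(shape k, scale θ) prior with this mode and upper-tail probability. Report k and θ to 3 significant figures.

Gamma(k,θ) with k>1 has mode (k−1)θ, so θ = 50/(k−1).
Need P(X < 78.7) = 0.9 with θ tied to k this way. Start at k = 2, θ = 50: P(X<78.7) ≈ 0.467.
Too low — raise k to concentrate. Iterating converges to k ≈ 10.1.
Then θ = 50/(10.1−1) ≈ 5.49.

k ≈ 10.1, θ ≈ 5.49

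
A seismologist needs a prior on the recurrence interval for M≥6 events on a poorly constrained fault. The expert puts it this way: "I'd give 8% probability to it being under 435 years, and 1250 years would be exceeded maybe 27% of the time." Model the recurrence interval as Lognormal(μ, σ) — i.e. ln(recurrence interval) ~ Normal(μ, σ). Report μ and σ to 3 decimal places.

If T ~ Lognormal(μ,σ) then ln T ~ Normal(μ,σ), so the p-quantile of ln T is μ + z_p·σ.
ln(435) = 6.075 and ln(1250) = 7.131; z_{0.08} = -1.405, z_{0.73} = 0.6128.
σ = (7.131 − 6.075)/(0.6128 − (-1.405)) = 0.523.
μ = 6.075 − (-1.405)·0.523 = 6.810.

μ ≈ 6.810, σ ≈ 0.523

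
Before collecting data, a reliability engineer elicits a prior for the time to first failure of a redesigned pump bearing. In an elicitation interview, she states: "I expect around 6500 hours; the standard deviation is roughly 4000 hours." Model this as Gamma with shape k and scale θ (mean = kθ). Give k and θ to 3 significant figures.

k ≈ 2.64, θ ≈ 2460

For Gamma(k, scale θ): mean = kθ, variance = kθ², so CV = 1/√k.
CV = SD/mean = 4000/6500 = 0.6154, hence k = 1/CV² = 2.64.
Then θ = mean/k = 6500/2.64 = 2460.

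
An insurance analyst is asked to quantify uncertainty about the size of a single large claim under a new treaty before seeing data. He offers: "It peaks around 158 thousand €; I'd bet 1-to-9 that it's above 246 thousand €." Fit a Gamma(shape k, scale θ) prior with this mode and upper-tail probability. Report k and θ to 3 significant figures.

Gamma(k,θ) with k>1 has mode (k−1)θ, so θ = 158/(k−1).
Need P(X < 246) = 0.9 with θ tied to k this way. Start at k = 2, θ = 158: P(X<246) ≈ 0.461.
Too low — raise k to concentrate. Iterating converges to k ≈ 10.5.
Then θ = 158/(10.5−1) ≈ 16.6.

k ≈ 10.5, θ ≈ 16.6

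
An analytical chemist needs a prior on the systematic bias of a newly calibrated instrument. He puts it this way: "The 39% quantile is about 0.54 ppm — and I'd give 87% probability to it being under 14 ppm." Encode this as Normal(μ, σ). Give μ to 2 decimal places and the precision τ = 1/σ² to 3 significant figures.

μ = 3.21, τ = 0.0109

The p-quantile of Normal(μ,σ) is μ + z_p·σ, with z_{0.39} = -0.2793 and z_{0.87} = 1.126.
Eliminate σ: μ = (z₂·x₁ − z₁·x₂)/(z₂ − z₁) = (1.126·0.54 − (-0.2793)·14)/1.406 = 3.21.
Then σ = (x₂ − x₁)/(z₂ − z₁) = (14 − 0.54)/1.406 = 9.58.
Precision τ = 1/σ² = 1/9.575² = 0.0109.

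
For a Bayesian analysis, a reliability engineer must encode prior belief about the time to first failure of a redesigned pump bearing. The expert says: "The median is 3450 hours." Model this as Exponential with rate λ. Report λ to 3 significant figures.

Exponential median = ln 2 / λ, so λ = ln 2 / 3450.0 = 0.000201.

λ ≈ 0.000201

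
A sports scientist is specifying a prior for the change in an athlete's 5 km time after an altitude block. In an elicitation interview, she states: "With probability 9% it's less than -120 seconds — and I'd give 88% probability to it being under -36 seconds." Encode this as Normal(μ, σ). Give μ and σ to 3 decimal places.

For Normal(μ,σ), the p-quantile is μ + z_p·σ. Here z_{0.09} = -1.341, z_{0.88} = 1.175.
So -120 = μ − 1.341σ and -36 = μ + 1.175σ.
Subtracting: σ = (-36 − -120)/(1.175 − (-1.341)) = 33.390.
Then μ = -120 − (-1.341)·33.390 = -75.233.

μ = -75.233, σ = 33.390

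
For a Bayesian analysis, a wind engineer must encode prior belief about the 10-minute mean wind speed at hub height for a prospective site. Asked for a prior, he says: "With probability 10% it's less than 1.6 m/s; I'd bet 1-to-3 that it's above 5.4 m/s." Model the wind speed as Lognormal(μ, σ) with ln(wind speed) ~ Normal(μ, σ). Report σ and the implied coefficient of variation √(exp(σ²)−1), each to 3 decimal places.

If T ~ Lognormal(μ,σ) then ln T ~ Normal(μ,σ), so the p-quantile of ln T is μ + z_p·σ.
ln(1.6) = 0.47 and ln(5.4) = 1.686; z_{0.1} = -1.282, z_{0.75} = 0.6745.
σ = (1.686 − 0.47)/(0.6745 − (-1.282)) = 0.622.
μ = 0.47 − (-1.282)·0.622 = 1.267.
CV = √(exp(σ²)−1) = √(exp(0.3867)−1) = 0.687.

σ ≈ 0.622, CV ≈ 0.687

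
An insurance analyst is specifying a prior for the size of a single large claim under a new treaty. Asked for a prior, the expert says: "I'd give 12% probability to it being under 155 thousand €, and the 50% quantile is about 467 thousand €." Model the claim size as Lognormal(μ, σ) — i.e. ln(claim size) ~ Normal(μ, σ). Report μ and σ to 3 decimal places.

μ ≈ 6.146, σ ≈ 0.939

If T ~ Lognormal(μ,σ) then ln T ~ Normal(μ,σ), so the p-quantile of ln T is μ + z_p·σ.
ln(155) = 5.043 and ln(467) = 6.146; z_{0.12} = -1.175, z_{0.5} = 0.
σ = (6.146 − 5.043)/(0 − (-1.175)) = 0.939.
μ = 5.043 − (-1.175)·0.939 = 6.146.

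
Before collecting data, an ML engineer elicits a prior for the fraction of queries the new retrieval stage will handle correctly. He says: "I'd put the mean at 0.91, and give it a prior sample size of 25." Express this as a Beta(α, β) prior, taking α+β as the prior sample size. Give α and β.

α = 22.75, β = 2.25

Under the effective-sample-size interpretation, Beta(α, β) has prior mean α/(α+β) and prior sample size α+β.
So α+β = 25 and α/(α+β) = 0.91, giving α = 0.91·25 = 22.75 and β = 25 − 22.75 = 2.25.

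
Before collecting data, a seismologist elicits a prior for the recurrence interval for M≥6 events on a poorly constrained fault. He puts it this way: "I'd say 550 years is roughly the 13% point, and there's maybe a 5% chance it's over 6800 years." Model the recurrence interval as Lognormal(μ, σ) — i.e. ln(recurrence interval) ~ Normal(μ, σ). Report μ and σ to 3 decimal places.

μ ≈ 7.332, σ ≈ 0.907

If T ~ Lognormal(μ,σ) then ln T ~ Normal(μ,σ), so the p-quantile of ln T is μ + z_p·σ.
ln(550) = 6.31 and ln(6800) = 8.825; z_{0.13} = -1.126, z_{0.95} = 1.645.
σ = (8.825 − 6.31)/(1.645 − (-1.126)) = 0.907.
μ = 6.31 − (-1.126)·0.907 = 7.332.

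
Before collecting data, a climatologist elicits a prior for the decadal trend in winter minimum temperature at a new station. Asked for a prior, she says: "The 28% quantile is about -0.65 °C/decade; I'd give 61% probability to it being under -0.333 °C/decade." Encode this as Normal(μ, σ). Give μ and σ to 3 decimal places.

The p-quantile of Normal(μ,σ) is μ + z_p·σ, with z_{0.28} = -0.5828 and z_{0.61} = 0.2793.
Eliminate σ: μ = (z₂·x₁ − z₁·x₂)/(z₂ − z₁) = (0.2793·-0.65 − (-0.5828)·-0.333)/0.8622 = -0.436.
Then σ = (x₂ − x₁)/(z₂ − z₁) = (-0.333 − -0.65)/0.8622 = 0.368.

μ = -0.436, σ = 0.368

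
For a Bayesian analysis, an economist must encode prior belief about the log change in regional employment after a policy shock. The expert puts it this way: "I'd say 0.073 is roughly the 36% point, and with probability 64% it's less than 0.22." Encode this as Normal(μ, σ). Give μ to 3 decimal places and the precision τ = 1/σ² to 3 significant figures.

μ = 0.147, τ = 23.8

For Normal(μ,σ), the p-quantile is μ + z_p·σ. Here z_{0.36} = -0.3585, z_{0.64} = 0.3585.
So 0.073 = μ − 0.3585σ and 0.22 = μ + 0.3585σ.
Subtracting: σ = (0.22 − 0.073)/(0.3585 − (-0.3585)) = 0.205.
Then μ = 0.073 − (-0.3585)·0.205 = 0.147.
Precision τ = 1/σ² = 1/0.205² = 23.8.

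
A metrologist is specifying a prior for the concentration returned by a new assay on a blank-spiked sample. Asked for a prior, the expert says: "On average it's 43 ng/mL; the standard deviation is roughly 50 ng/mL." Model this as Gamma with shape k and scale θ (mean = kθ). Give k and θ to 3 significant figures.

k ≈ 0.74, θ ≈ 58.1

For Gamma(k, scale θ): mean = kθ, variance = kθ², so CV = 1/√k.
CV = SD/mean = 50/43 = 1.163, hence k = 1/CV² = 0.74.
Then θ = mean/k = 43/0.74 = 58.1.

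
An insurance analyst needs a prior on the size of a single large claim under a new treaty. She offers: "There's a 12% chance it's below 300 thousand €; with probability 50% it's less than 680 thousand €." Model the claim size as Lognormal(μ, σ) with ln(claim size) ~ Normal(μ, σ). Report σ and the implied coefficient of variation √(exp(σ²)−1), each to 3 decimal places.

If T ~ Lognormal(μ,σ) then ln T ~ Normal(μ,σ), so the p-quantile of ln T is μ + z_p·σ.
ln(300) = 5.704 and ln(680) = 6.522; z_{0.12} = -1.175, z_{0.5} = 0.
σ = (6.522 − 5.704)/(0 − (-1.175)) = 0.696.
μ = 5.704 − (-1.175)·0.696 = 6.522.
CV = √(exp(σ²)−1) = √(exp(0.4850)−1) = 0.790.

σ ≈ 0.696, CV ≈ 0.790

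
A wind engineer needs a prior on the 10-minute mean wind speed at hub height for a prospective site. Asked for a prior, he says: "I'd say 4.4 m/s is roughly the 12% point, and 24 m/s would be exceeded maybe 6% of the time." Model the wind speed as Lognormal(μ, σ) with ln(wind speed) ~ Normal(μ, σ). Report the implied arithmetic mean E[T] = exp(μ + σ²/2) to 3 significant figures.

If T ~ Lognormal(μ,σ) then ln T ~ Normal(μ,σ), so the p-quantile of ln T is μ + z_p·σ.
ln(4.4) = 1.482 and ln(24) = 3.178; z_{0.12} = -1.175, z_{0.94} = 1.555.
σ = (3.178 − 1.482)/(1.555 − (-1.175)) = 0.621.
μ = 1.482 − (-1.175)·0.621 = 2.212.
E[T] = exp(μ + σ²/2) = exp(2.212 + 0.1931) = 11.1 m/s.

E[T] ≈ 11.1 m/s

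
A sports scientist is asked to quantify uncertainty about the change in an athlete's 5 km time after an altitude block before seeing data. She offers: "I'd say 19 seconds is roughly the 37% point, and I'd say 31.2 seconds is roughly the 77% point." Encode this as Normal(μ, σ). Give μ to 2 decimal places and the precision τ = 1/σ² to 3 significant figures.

μ = 22.78, τ = 0.0077

The p-quantile of Normal(μ,σ) is μ + z_p·σ, with z_{0.37} = -0.3319 and z_{0.77} = 0.7388.
Eliminate σ: μ = (z₂·x₁ − z₁·x₂)/(z₂ − z₁) = (0.7388·19 − (-0.3319)·31.2)/1.071 = 22.78.
Then σ = (x₂ − x₁)/(z₂ − z₁) = (31.2 − 19)/1.071 = 11.39.
Precision τ = 1/σ² = 1/11.39² = 0.0077.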